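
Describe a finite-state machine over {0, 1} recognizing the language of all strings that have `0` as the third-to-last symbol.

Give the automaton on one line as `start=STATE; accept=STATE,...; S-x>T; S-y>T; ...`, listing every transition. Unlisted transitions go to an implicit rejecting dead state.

start=A; accept=H,I,J,K; A-0>B; A-1>C; B-0>D; B-1>E; C-0>F; C-1>G; D-0>H; D-1>I; E-0>J; E-1>K; F-0>L; F-1>M; G-0>N; G-1>O; H-0>H; H-1>I; I-0>J; I-1>K; J-0>L; J-1>M; K-0>N; K-1>O; L-0>H; L-1>I; M-0>J; M-1>K; N-0>L; N-1>M; O-0>N; O-1>O

Because acceptance depends on a position counted from the end, the machine has to buffer the most recent 3 symbols. Make each state the string of the last up-to-3 symbols read; on input `x` shift the window left and append `x`. Accept when the buffered window has length 3 and begins with `0`.
       0  1 
>  A   B  C 
   B   D  E 
   C   F  G 
   D   H  I 
   E   J  K 
   F   L  M 
   G   N  O 
 * H   H  I 
 * I   J  K 
 * J   L  M 
 * K   N  O 
   L   H  I 
   M   J  K 
   N   L  M 
   O   N  O 
(> = start, * = accepting)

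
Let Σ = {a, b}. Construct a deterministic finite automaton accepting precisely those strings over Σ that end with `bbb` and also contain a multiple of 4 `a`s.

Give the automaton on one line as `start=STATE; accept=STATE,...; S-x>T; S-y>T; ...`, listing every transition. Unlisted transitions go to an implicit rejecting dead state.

Handle the two conditions separately and then intersect. One (4 states) tracks how much of the suffix `bbb` has currently been matched; the other (4 states) tracks the count of `a`s modulo 4. Each combined state is a pair, one component from each; accept when both components accept.
With 16 states:
          a    b  
>  s0     s1   s2 
   s1     s3   s4 
   s2     s1   s5 
   s3     s6   s7 
   s4     s3   s8 
   s5     s1   s9 
   s6     s0  s10 
   s7     s6  s11 
   s8     s3  s12 
 * s9     s1   s9 
   s10    s0  s13 
   s11    s6  s14 
   s12    s3  s12 
   s13    s0  s15 
   s14    s6  s14 
   s15    s0  s15 
(> = start, * = accepting)

start=s0; accept=s9; s0-a>s1; s0-b>s2; s1-a>s3; s1-b>s4; s2-a>s1; s2-b>s5; s3-a>s6; s3-b>s7; s4-a>s3; s4-b>s8; s5-a>s1; s5-b>s9; s6-a>s0; s6-b>s10; s7-a>s6; s7-b>s11; s8-a>s3; s8-b>s12; s9-a>s1; s9-b>s9; s10-a>s0; s10-b>s13; s11-a>s6; s11-b>s14; s12-a>s3; s12-b>s12; s13-a>s0; s13-b>s15; s14-a>s6; s14-b>s14; s15-a>s0; s15-b>s15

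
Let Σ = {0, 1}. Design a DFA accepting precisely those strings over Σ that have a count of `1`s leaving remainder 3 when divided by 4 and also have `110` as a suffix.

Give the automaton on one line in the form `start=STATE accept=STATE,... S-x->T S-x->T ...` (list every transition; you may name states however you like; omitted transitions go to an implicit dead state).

start=S0 accept=S9 S0-0->S0 S0-1->S1 S1-0->S2 S1-1->S3 S2-0->S2 S2-1->S4 S3-0->S5 S3-1->S6 S4-0->S7 S4-1->S6 S5-0->S7 S5-1->S8 S6-0->S9 S6-1->S10 S7-0->S7 S7-1->S8 S8-0->S11 S8-1->S10 S9-0->S11 S9-1->S12 S10-0->S13 S10-1->S14 S11-0->S11 S11-1->S12 S12-0->S0 S12-1->S14 S13-0->S0 S13-1->S1 S14-0->S15 S14-1->S3 S15-0->S2 S15-1->S4

Run two small machines in parallel and take their product. One (4 states) tracks the count of `1`s modulo 4; the other (4 states) tracks how much of the suffix `110` has currently been matched. Each combined state is a pair, one component from each; accept when both components accept.
With 16 states:
          0    1  
>  S0     S0   S1 
   S1     S2   S3 
   S2     S2   S4 
   S3     S5   S6 
   S4     S7   S6 
   S5     S7   S8 
   S6     S9  S10 
   S7     S7   S8 
   S8    S11  S10 
 * S9    S11  S12 
   S10   S13  S14 
   S11   S11  S12 
   S12    S0  S14 
   S13    S0   S1 
   S14   S15   S3 
   S15    S2   S4 
(> = start, * = accepting)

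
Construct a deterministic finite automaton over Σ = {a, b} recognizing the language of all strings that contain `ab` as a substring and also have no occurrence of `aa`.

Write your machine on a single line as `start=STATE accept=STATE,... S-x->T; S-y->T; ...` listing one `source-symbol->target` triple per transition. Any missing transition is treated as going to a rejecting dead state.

start=s0; accept=s3,s4; s0-a->s1; s0-b->s0; s1-a->s2; s1-b->s3; s2-a->s2; s2-b->s2; s3-a->s4; s3-b->s3; s4-a->s2; s4-b->s3

Build one automaton per condition and run them in lockstep. The first has 3 states tracking whether and how much of `ab` has been seen; the second has 3 states tracking partial matches of the forbidden pattern `aa`. A product state is a pair (one from each), accepting exactly when both do. Minimizing collapses redundant product states.
A 5-state machine:
        a   b  
>  s0   s1  s0 
   s1   s2  s3 
   s2   s2  s2 
 * s3   s4  s3 
 * s4   s2  s3 
(> = start, * = accepting)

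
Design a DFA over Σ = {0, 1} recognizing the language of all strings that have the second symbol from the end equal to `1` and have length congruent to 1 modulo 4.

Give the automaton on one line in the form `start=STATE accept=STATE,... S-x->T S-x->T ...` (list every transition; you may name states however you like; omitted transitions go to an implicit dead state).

start=s0 accept=s17,s18 s0-0->s1 s0-1->s2 s1-0->s3 s1-1->s4 s2-0->s5 s2-1->s6 s3-0->s7 s3-1->s8 s4-0->s9 s4-1->s10 s5-0->s7 s5-1->s8 s6-0->s9 s6-1->s10 s7-0->s11 s7-1->s12 s8-0->s13 s8-1->s14 s9-0->s11 s9-1->s12 s10-0->s13 s10-1->s14 s11-0->s15 s11-1->s16 s12-0->s17 s12-1->s18 s13-0->s15 s13-1->s16 s14-0->s17 s14-1->s18 s15-0->s3 s15-1->s4 s16-0->s5 s16-1->s6 s17-0->s3 s17-1->s4 s18-0->s5 s18-1->s6

Handle the two conditions separately and then intersect. One (7 states) tracks the last 2 symbols read; the other (4 states) tracks the input length modulo 4. Each combined state is a pair, one component from each; accept when both components accept.
          0    1  
>  s0     s1   s2 
   s1     s3   s4 
   s2     s5   s6 
   s3     s7   s8 
   s4     s9  s10 
   s5     s7   s8 
   s6     s9  s10 
   s7    s11  s12 
   s8    s13  s14 
   s9    s11  s12 
   s10   s13  s14 
   s11   s15  s16 
   s12   s17  s18 
   s13   s15  s16 
   s14   s17  s18 
   s15    s3   s4 
   s16    s5   s6 
 * s17    s3   s4 
 * s18    s5   s6 
(> = start, * = accepting)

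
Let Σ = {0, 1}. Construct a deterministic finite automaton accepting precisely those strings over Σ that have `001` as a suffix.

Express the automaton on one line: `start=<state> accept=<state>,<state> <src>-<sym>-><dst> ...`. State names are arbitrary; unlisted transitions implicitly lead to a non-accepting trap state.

start=S0 accept=S3 S0-0->S1 S0-1->S0 S1-0->S2 S1-1->S0 S2-0->S2 S2-1->S3 S3-0->S1 S3-1->S0

Let each state record the length of the longest suffix of the input read so far that is also a prefix of `001`. S1 means the last symbol is `0`; S2 means the last 2 symbols are `00`; S3 means the last 3 symbols are `001`. Accept only at S3, where the string currently ends in `001`.
4 states suffice.
        0   1  
>  S0   S1  S0 
   S1   S2  S0 
   S2   S2  S3 
 * S3   S1  S0 
(> = start, * = accepting)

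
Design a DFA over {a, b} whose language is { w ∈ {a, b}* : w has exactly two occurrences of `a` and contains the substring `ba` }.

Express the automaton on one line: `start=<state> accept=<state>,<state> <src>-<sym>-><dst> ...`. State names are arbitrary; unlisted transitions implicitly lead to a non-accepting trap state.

start=q0 accept=q8 q0-a->q1 q0-b->q2 q1-a->q3 q1-b->q4 q2-a->q5 q2-b->q2 q3-a->q6 q3-b->q7 q4-a->q8 q4-b->q4 q5-a->q8 q5-b->q5 q6-a->q6 q6-b->q9 q7-a->q10 q7-b->q7 q8-a->q10 q8-b->q8 q9-a->q10 q9-b->q9 q10-a->q10 q10-b->q10

Build one automaton per condition and run them in lockstep. One (4 states) tracks the count of `a`s, saturating at 3; the other (3 states) tracks whether and how much of `ba` has been seen. Each combined state is a pair, one component from each; accept when both components accept.
An 11-state machine:
          a    b  
>  q0     q1   q2 
   q1     q3   q4 
   q2     q5   q2 
   q3     q6   q7 
   q4     q8   q4 
   q5     q8   q5 
   q6     q6   q9 
   q7    q10   q7 
 * q8    q10   q8 
   q9    q10   q9 
   q10   q10  q10 
(> = start, * = accepting)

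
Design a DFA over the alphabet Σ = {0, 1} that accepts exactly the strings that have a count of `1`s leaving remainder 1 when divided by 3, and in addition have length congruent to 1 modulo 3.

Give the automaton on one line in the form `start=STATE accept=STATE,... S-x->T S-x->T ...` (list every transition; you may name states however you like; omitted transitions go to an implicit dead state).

Build one automaton per condition and run them in lockstep. The first has 3 states tracking the count of `1`s modulo 3; the second has 3 states tracking the input length modulo 3. A product state is a pair (one from each), accepting exactly when both do.
9 states suffice.
        0   1  
>  q0   q1  q2 
   q1   q3  q4 
 * q2   q4  q5 
   q3   q0  q6 
   q4   q6  q7 
   q5   q7  q0 
   q6   q2  q8 
   q7   q8  q1 
   q8   q5  q3 
(> = start, * = accepting)

start=q0 accept=q2 q0-0->q1 q0-1->q2 q1-0->q3 q1-1->q4 q2-0->q4 q2-1->q5 q3-0->q0 q3-1->q6 q4-0->q6 q4-1->q7 q5-0->q7 q5-1->q0 q6-0->q2 q6-1->q8 q7-0->q8 q7-1->q1 q8-0->q5 q8-1->q3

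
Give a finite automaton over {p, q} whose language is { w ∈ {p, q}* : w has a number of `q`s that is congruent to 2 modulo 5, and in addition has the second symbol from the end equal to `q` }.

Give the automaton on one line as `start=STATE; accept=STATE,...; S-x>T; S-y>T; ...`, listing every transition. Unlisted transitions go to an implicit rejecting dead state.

start=S0; accept=S6,S9; S0-p>S1; S0-q>S2; S1-p>S3; S1-q>S4; S2-p>S5; S2-q>S6; S3-p>S3; S3-q>S4; S4-p>S5; S4-q>S6; S5-p>S7; S5-q>S8; S6-p>S9; S6-q>S10; S7-p>S7; S7-q>S8; S8-p>S9; S8-q>S10; S9-p>S11; S9-q>S12; S10-p>S13; S10-q>S14; S11-p>S11; S11-q>S12; S12-p>S13; S12-q>S14; S13-p>S15; S13-q>S16; S14-p>S17; S14-q>S18; S15-p>S15; S15-q>S16; S16-p>S17; S16-q>S18; S17-p>S19; S17-q>S20; S18-p>S21; S18-q>S22; S19-p>S19; S19-q>S20; S20-p>S21; S20-q>S22; S21-p>S3; S21-q>S4; S22-p>S5; S22-q>S6

Build one automaton per condition and run them in lockstep. The first has 5 states tracking the count of `q`s modulo 5; the second has 7 states tracking the last 2 symbols read. A product state is a pair (one from each), accepting exactly when both do.
With 23 states:
          p    q  
>  S0     S1   S2 
   S1     S3   S4 
   S2     S5   S6 
   S3     S3   S4 
   S4     S5   S6 
   S5     S7   S8 
 * S6     S9  S10 
   S7     S7   S8 
   S8     S9  S10 
 * S9    S11  S12 
   S10   S13  S14 
   S11   S11  S12 
   S12   S13  S14 
   S13   S15  S16 
   S14   S17  S18 
   S15   S15  S16 
   S16   S17  S18 
   S17   S19  S20 
   S18   S21  S22 
   S19   S19  S20 
   S20   S21  S22 
   S21    S3   S4 
   S22    S5   S6 
(> = start, * = accepting)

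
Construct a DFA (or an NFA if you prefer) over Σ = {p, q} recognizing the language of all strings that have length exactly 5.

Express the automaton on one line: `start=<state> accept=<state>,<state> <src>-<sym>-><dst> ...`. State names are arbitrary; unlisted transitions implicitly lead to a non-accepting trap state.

Count input length up to 6: every symbol moves from s0 toward s6, which means 'more than 5' and absorbs. Accept from {s5}.
7 states suffice.
        p   q  
>  s0   s1  s1 
   s1   s2  s2 
   s2   s3  s3 
   s3   s4  s4 
   s4   s5  s5 
 * s5   s6  s6 
   s6   s6  s6 
(> = start, * = accepting)

start=s0 accept=s5 s0-p->s1 s0-q->s1 s1-p->s2 s1-q->s2 s2-p->s3 s2-q->s3 s3-p->s4 s3-q->s4 s4-p->s5 s4-q->s5 s5-p->s6 s5-q->s6 s6-p->s6 s6-q->s6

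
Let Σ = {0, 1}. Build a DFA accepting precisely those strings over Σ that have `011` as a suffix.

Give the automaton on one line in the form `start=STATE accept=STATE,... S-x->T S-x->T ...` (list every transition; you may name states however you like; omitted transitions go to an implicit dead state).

start=S0 accept=S3 S0-0->S1 S0-1->S0 S1-0->S1 S1-1->S2 S2-0->S1 S2-1->S3 S3-0->S1 S3-1->S0

Let each state record the length of the longest suffix of the input read so far that is also a prefix of `011`. S1 means the last symbol is `0`; S2 means the last 2 symbols are `01`; S3 means the last 3 symbols are `011`. Accept only at S3, where the string currently ends in `011`.
        0   1  
>  S0   S1  S0 
   S1   S1  S2 
   S2   S1  S3 
 * S3   S1  S0 
(> = start, * = accepting)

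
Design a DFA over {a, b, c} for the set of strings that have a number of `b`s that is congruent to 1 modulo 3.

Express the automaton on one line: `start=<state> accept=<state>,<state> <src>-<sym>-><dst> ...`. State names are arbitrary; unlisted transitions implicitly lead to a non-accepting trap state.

The only thing that matters is how many `b`s have appeared, reduced mod 3. Use one state per residue: q0 for 0, …, q2 for 2. Reading `b` moves to the next residue; anything else stays put. q1 is accepting.
A 3-state machine:
        a   b   c  
>  q0   q0  q1  q0 
 * q1   q1  q2  q1 
   q2   q2  q0  q2 
(> = start, * = accepting)

start=q0 accept=q1 q0-a->q0 q0-b->q1 q0-c->q0 q1-a->q1 q1-b->q2 q1-c->q1 q2-a->q2 q2-b->q0 q2-c->q2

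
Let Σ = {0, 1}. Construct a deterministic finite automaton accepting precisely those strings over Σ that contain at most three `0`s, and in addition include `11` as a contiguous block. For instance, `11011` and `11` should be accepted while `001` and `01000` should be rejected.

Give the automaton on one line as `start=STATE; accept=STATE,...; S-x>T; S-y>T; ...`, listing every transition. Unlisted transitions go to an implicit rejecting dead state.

Handle the two conditions separately and then intersect. The first has 5 states tracking the count of `0`s, saturating at 4; the second has 3 states tracking whether and how much of `11` has been seen. A product state is a pair (one from each), accepting exactly when both do. Minimizing collapses redundant product states.
          0    1  
>  S0     S1   S2 
   S1     S3   S4 
   S2     S1   S5 
   S3     S6   S7 
   S4     S3   S8 
 * S5     S8   S5 
   S6     S9  S10 
   S7     S6  S11 
 * S8    S11   S8 
   S9     S9   S9 
   S10    S9  S12 
 * S11   S12  S11 
 * S12    S9  S12 
(> = start, * = accepting)

start=S0; accept=S5,S8,S11,S12; S0-0>S1; S0-1>S2; S1-0>S3; S1-1>S4; S2-0>S1; S2-1>S5; S3-0>S6; S3-1>S7; S4-0>S3; S4-1>S8; S5-0>S8; S5-1>S5; S6-0>S9; S6-1>S10; S7-0>S6; S7-1>S11; S8-0>S11; S8-1>S8; S9-0>S9; S9-1>S9; S10-0>S9; S10-1>S12; S11-0>S12; S11-1>S11; S12-0>S9; S12-1>S12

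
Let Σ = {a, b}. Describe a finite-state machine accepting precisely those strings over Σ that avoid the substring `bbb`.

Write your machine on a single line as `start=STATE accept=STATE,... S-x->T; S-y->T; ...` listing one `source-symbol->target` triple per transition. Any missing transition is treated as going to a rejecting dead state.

Track partial matches of the forbidden pattern `bbb`. State q3 is a dead state reached once `bbb` has occurred; every other state accepts. q0 means no part of `bbb` is currently matched.
        a   b  
>* q0   q0  q1 
 * q1   q0  q2 
 * q2   q0  q3 
   q3   q3  q3 
(> = start, * = accepting)

start=q0; accept=q0,q1,q2; q0-a->q0; q0-b->q1; q1-a->q0; q1-b->q2; q2-a->q0; q2-b->q3; q3-a->q3; q3-b->q3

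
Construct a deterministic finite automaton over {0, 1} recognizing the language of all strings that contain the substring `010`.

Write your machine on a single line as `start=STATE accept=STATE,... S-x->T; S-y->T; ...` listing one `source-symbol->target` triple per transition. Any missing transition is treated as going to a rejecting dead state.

States A..C record the length of the longest prefix of `010` that matches the current input suffix. Reaching D means `010` has been seen, and we stay there forever. Accept from D.
With 4 states:
       0  1 
>  A   B  A 
   B   B  C 
   C   D  A 
 * D   D  D 
(> = start, * = accepting)

start=A; accept=D; A-0->B; A-1->A; B-0->B; B-1->C; C-0->D; C-1->A; D-0->D; D-1->D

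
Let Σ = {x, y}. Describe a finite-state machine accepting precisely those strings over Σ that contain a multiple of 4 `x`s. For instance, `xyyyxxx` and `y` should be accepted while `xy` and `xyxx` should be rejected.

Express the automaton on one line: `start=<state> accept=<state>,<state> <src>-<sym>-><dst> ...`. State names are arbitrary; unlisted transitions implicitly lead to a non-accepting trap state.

Keep the running count of `x`s modulo 4: each `x` advances along the cycle s0 → s1 → s2 → s3 → s0 while other symbols loop. Accept at s0.
With 4 states:
        x   y  
>* s0   s1  s0 
   s1   s2  s1 
   s2   s3  s2 
   s3   s0  s3 
(> = start, * = accepting)

start=s0 accept=s0 s0-x->s1 s0-y->s0 s1-x->s2 s1-y->s1 s2-x->s3 s2-y->s2 s3-x->s0 s3-y->s3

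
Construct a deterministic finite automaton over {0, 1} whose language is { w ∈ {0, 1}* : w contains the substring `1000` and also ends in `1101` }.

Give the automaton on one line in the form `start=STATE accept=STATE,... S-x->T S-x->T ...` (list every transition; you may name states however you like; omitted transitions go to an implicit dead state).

start=s0 accept=s11 s0-0->s0 s0-1->s1 s1-0->s2 s1-1->s3 s2-0->s4 s2-1->s1 s3-0->s5 s3-1->s3 s4-0->s6 s4-1->s1 s5-0->s4 s5-1->s7 s6-0->s6 s6-1->s8 s7-0->s2 s7-1->s3 s8-0->s6 s8-1->s9 s9-0->s10 s9-1->s9 s10-0->s6 s10-1->s11 s11-0->s6 s11-1->s9

Handle the two conditions separately and then intersect. One (5 states) tracks whether and how much of `1000` has been seen; the other (5 states) tracks how much of the suffix `1101` has currently been matched. Each combined state is a pair, one component from each; accept when both components accept.
12 states suffice.
          0    1  
>  s0     s0   s1 
   s1     s2   s3 
   s2     s4   s1 
   s3     s5   s3 
   s4     s6   s1 
   s5     s4   s7 
   s6     s6   s8 
   s7     s2   s3 
   s8     s6   s9 
   s9    s10   s9 
   s10    s6  s11 
 * s11    s6   s9 
(> = start, * = accepting)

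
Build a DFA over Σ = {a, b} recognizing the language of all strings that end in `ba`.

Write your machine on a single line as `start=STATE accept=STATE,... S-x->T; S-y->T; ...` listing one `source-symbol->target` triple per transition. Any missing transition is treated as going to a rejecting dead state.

start=s0; accept=s2; s0-a->s0; s0-b->s1; s1-a->s2; s1-b->s1; s2-a->s0; s2-b->s1

Let each state record the length of the longest suffix of the input read so far that is also a prefix of `ba`. s1 means the last symbol is `b`; s2 means the last 2 symbols are `ba`. Accept only at s2, where the string currently ends in `ba`.
A 3-state machine:
        a   b  
>  s0   s0  s1 
   s1   s2  s1 
 * s2   s0  s1 
(> = start, * = accepting)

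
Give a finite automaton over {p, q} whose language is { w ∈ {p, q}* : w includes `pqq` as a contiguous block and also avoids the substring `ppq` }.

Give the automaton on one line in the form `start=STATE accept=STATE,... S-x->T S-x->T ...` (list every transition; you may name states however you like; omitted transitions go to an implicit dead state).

start=s0 accept=s4,s5,s6 s0-p->s1 s0-q->s0 s1-p->s2 s1-q->s3 s2-p->s2 s2-q->s2 s3-p->s1 s3-q->s4 s4-p->s5 s4-q->s4 s5-p->s6 s5-q->s4 s6-p->s6 s6-q->s2

Run two small machines in parallel and take their product. The first has 4 states tracking whether and how much of `pqq` has been seen; the second has 4 states tracking partial matches of the forbidden pattern `ppq`. A product state is a pair (one from each), accepting exactly when both do. Minimizing collapses redundant product states.
A 7-state machine:
        p   q  
>  s0   s1  s0 
   s1   s2  s3 
   s2   s2  s2 
   s3   s1  s4 
 * s4   s5  s4 
 * s5   s6  s4 
 * s6   s6  s2 
(> = start, * = accepting)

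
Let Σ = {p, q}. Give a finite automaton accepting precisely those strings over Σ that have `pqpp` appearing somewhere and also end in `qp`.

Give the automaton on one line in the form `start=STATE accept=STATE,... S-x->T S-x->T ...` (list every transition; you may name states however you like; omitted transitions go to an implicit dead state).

start=S0 accept=S6 S0-p->S1 S0-q->S0 S1-p->S1 S1-q->S2 S2-p->S3 S2-q->S0 S3-p->S4 S3-q->S2 S4-p->S4 S4-q->S5 S5-p->S6 S5-q->S5 S6-p->S4 S6-q->S5

Run two small machines in parallel and take their product. One (5 states) tracks whether and how much of `pqpp` has been seen; the other (3 states) tracks how much of the suffix `qp` has currently been matched. Each combined state is a pair, one component from each; accept when both components accept. After merging equivalent states the machine shrinks.
7 states suffice.
        p   q  
>  S0   S1  S0 
   S1   S1  S2 
   S2   S3  S0 
   S3   S4  S2 
   S4   S4  S5 
   S5   S6  S5 
 * S6   S4  S5 
(> = start, * = accepting)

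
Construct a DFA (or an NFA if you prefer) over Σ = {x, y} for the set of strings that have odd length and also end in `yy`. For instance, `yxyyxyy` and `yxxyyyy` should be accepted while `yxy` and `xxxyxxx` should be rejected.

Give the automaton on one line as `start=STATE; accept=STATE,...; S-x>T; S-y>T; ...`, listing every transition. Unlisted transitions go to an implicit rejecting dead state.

start=A; accept=D; A-x>B; A-y>B; B-x>A; B-y>C; C-x>B; C-y>D; D-x>A; D-y>C

Handle the two conditions separately and then intersect. The first has 2 states tracking the input length modulo 2; the second has 3 states tracking how much of the suffix `yy` has currently been matched. A product state is a pair (one from each), accepting exactly when both do. After merging equivalent states the machine shrinks.
A 4-state machine:
       x  y 
>  A   B  B 
   B   A  C 
   C   B  D 
 * D   A  C 
(> = start, * = accepting)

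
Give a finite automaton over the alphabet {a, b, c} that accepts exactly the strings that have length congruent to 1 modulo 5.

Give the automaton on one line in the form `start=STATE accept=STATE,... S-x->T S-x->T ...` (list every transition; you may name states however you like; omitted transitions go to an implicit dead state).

Only the length mod 5 matters, so use a 5-cycle: from any state, every input symbol moves to the next state, wrapping q4 back to q0. Mark q1 accepting.
With 5 states:
        a   b   c  
>  q0   q1  q1  q1 
 * q1   q2  q2  q2 
   q2   q3  q3  q3 
   q3   q4  q4  q4 
   q4   q0  q0  q0 
(> = start, * = accepting)

start=q0 accept=q1 q0-a->q1 q0-b->q1 q0-c->q1 q1-a->q2 q1-b->q2 q1-c->q2 q2-a->q3 q2-b->q3 q2-c->q3 q3-a->q4 q3-b->q4 q3-c->q4 q4-a->q0 q4-b->q0 q4-c->q0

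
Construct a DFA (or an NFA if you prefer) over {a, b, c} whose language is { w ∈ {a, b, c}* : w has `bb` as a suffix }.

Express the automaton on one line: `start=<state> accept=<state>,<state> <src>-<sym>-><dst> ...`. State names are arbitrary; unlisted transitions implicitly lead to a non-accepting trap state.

start=S0 accept=S2 S0-a->S0 S0-b->S1 S0-c->S0 S1-a->S0 S1-b->S2 S1-c->S0 S2-a->S0 S2-b->S2 S2-c->S0

Remember how much of `bb` the current input suffix matches. State S0 means no match yet; S1 means the last symbol is `b`; S2 means the last 2 symbols are `bb`. Only S2 accepts. On a mismatch, fall back to the longest proper suffix that is still a prefix of `bb`.
A 3-state machine:
        a   b   c  
>  S0   S0  S1  S0 
   S1   S0  S2  S0 
 * S2   S0  S2  S0 
(> = start, * = accepting)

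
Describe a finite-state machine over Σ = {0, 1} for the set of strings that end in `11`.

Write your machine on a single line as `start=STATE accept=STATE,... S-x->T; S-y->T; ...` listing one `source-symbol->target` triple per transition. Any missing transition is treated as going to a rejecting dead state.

Remember how much of `11` the current input suffix matches. State q0 means no match yet; q1 means the last symbol is `1`; q2 means the last 2 symbols are `11`. Only q2 accepts. On a mismatch, fall back to the longest proper suffix that is still a prefix of `11`.
A 3-state machine:
        0   1  
>  q0   q0  q1 
   q1   q0  q2 
 * q2   q0  q2 
(> = start, * = accepting)

start=q0; accept=q2; q0-0->q0; q0-1->q1; q1-0->q0; q1-1->q2; q2-0->q0; q2-1->q2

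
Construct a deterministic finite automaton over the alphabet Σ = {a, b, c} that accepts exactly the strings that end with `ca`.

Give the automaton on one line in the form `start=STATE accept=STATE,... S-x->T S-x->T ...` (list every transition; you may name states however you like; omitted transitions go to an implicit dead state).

start=q0 accept=q2 q0-a->q0 q0-b->q0 q0-c->q1 q1-a->q2 q1-b->q0 q1-c->q1 q2-a->q0 q2-b->q0 q2-c->q1

Let each state record the length of the longest suffix of the input read so far that is also a prefix of `ca`. q1 means the last symbol is `c`; q2 means the last 2 symbols are `ca`. Accept only at q2, where the string currently ends in `ca`.
3 states suffice.
        a   b   c  
>  q0   q0  q0  q1 
   q1   q2  q0  q1 
 * q2   q0  q0  q1 
(> = start, * = accepting)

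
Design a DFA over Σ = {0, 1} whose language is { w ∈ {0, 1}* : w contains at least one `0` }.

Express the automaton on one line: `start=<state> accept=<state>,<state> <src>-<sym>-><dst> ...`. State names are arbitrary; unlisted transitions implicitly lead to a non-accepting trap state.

start=A accept=B,C A-0->B A-1->A B-0->C B-1->B C-0->C C-1->C

Count `0`s, saturating at 2: state A means no `0` yet, B means one `0` seen, C means more than one. Each `0` increments (capped at C); other symbols loop. Accept from {B, C}.
       0  1 
>  A   B  A 
 * B   C  B 
 * C   C  C 
(> = start, * = accepting)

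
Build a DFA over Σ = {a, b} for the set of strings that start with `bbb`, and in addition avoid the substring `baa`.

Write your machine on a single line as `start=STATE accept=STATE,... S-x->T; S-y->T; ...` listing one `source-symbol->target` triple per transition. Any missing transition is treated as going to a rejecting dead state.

Handle the two conditions separately and then intersect. The first has 5 states tracking whether the input so far still matches the prefix `bbb`; the second has 4 states tracking partial matches of the forbidden pattern `baa`. A product state is a pair (one from each), accepting exactly when both do. Minimizing collapses redundant product states.
        a   b  
>  s0   s1  s2 
   s1   s1  s1 
   s2   s1  s3 
   s3   s1  s4 
 * s4   s5  s4 
 * s5   s1  s4 
(> = start, * = accepting)

start=s0; accept=s4,s5; s0-a->s1; s0-b->s2; s1-a->s1; s1-b->s1; s2-a->s1; s2-b->s3; s3-a->s1; s3-b->s4; s4-a->s5; s4-b->s4; s5-a->s1; s5-b->s4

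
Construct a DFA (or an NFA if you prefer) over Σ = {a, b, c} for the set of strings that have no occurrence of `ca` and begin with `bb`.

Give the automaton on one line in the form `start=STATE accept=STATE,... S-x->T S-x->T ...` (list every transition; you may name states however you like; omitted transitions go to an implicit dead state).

Run two small machines in parallel and take their product. The first has 3 states tracking partial matches of the forbidden pattern `ca`; the second has 4 states tracking whether the input so far still matches the prefix `bb`. A product state is a pair (one from each), accepting exactly when both do.
        a   b   c  
>  q0   q1  q2  q3 
   q1   q1  q1  q3 
   q2   q1  q4  q3 
   q3   q5  q1  q3 
 * q4   q4  q4  q6 
   q5   q5  q5  q5 
 * q6   q7  q4  q6 
   q7   q7  q7  q7 
(> = start, * = accepting)

start=q0 accept=q4,q6 q0-a->q1 q0-b->q2 q0-c->q3 q1-a->q1 q1-b->q1 q1-c->q3 q2-a->q1 q2-b->q4 q2-c->q3 q3-a->q5 q3-b->q1 q3-c->q3 q4-a->q4 q4-b->q4 q4-c->q6 q5-a->q5 q5-b->q5 q5-c->q5 q6-a->q7 q6-b->q4 q6-c->q6 q7-a->q7 q7-b->q7 q7-c->q7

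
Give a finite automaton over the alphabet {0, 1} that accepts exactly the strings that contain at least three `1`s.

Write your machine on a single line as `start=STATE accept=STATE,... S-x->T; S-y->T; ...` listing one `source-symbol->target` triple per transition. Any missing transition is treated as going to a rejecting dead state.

start=A; accept=D,E; A-0->A; A-1->B; B-0->B; B-1->C; C-0->C; C-1->D; D-0->D; D-1->E; E-0->E; E-1->E

Only the number of `1`s matters, and only up to 4. Make a chain A → B → C → D → E advanced by each `1` (with E absorbing); every other symbol self-loops. The accepting set is {D, E}.
A 5-state machine:
       0  1 
>  A   A  B 
   B   B  C 
   C   C  D 
 * D   D  E 
 * E   E  E 
(> = start, * = accepting)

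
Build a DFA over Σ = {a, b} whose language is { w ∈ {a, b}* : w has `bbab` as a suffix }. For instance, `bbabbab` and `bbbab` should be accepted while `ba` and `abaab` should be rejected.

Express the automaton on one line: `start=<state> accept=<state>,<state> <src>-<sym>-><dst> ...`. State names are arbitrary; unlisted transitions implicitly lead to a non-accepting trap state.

Remember how much of `bbab` the current input suffix matches. State q0 means no match yet; q1 means the last symbol is `b`; q2 means the last 2 symbols are `bb`; q3 means the last 3 symbols are `bba`; q4 means the last 4 symbols are `bbab`. Only q4 accepts. On a mismatch, fall back to the longest proper suffix that is still a prefix of `bbab`.
        a   b  
>  q0   q0  q1 
   q1   q0  q2 
   q2   q3  q2 
   q3   q0  q4 
 * q4   q0  q2 
(> = start, * = accepting)

start=q0 accept=q4 q0-a->q0 q0-b->q1 q1-a->q0 q1-b->q2 q2-a->q3 q2-b->q2 q3-a->q0 q3-b->q4 q4-a->q0 q4-b->q2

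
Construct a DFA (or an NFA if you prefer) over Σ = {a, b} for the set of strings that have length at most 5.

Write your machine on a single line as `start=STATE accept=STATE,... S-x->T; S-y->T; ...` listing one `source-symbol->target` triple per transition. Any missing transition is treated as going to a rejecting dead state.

Count input length up to 6: every symbol moves from s0 toward s6, which means 'more than 5' and absorbs. Accept from {s0, s1, s2, s3, s4, s5}.
A 7-state machine:
        a   b  
>* s0   s1  s1 
 * s1   s2  s2 
 * s2   s3  s3 
 * s3   s4  s4 
 * s4   s5  s5 
 * s5   s6  s6 
   s6   s6  s6 
(> = start, * = accepting)

start=s0; accept=s0,s1,s2,s3,s4,s5; s0-a->s1; s0-b->s1; s1-a->s2; s1-b->s2; s2-a->s3; s2-b->s3; s3-a->s4; s3-b->s4; s4-a->s5; s4-b->s5; s5-a->s6; s5-b->s6; s6-a->s6; s6-b->s6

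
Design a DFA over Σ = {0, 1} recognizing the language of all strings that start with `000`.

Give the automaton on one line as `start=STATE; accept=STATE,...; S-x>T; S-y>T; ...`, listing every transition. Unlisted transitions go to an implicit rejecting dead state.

Walk along `000` while the input agrees: from q0 take `0` to q1, and so on. Any deviation drops to the rejecting sink q4. Once q3 is reached the prefix is confirmed and every continuation is accepted.
5 states suffice.
        0   1  
>  q0   q1  q4 
   q1   q2  q4 
   q2   q3  q4 
 * q3   q3  q3 
   q4   q4  q4 
(> = start, * = accepting)

start=q0; accept=q3; q0-0>q1; q0-1>q4; q1-0>q2; q1-1>q4; q2-0>q3; q2-1>q4; q3-0>q3; q3-1>q3; q4-0>q4; q4-1>q4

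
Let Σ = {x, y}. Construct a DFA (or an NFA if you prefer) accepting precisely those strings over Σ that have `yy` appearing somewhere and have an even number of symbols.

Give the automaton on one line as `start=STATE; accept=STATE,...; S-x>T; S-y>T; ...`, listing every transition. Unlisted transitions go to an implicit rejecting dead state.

Run two small machines in parallel and take their product. The first has 3 states tracking whether and how much of `yy` has been seen; the second has 2 states tracking the input length modulo 2. A product state is a pair (one from each), accepting exactly when both do.
With 6 states:
        x   y  
>  s0   s1  s2 
   s1   s0  s3 
   s2   s0  s4 
   s3   s1  s5 
 * s4   s5  s5 
   s5   s4  s4 
(> = start, * = accepting)

start=s0; accept=s4; s0-x>s1; s0-y>s2; s1-x>s0; s1-y>s3; s2-x>s0; s2-y>s4; s3-x>s1; s3-y>s5; s4-x>s5; s4-y>s5; s5-x>s4; s5-y>s4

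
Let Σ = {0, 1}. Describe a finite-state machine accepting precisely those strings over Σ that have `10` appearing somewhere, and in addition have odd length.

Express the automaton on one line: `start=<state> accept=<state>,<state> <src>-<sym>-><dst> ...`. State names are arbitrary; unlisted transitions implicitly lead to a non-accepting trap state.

Run two small machines in parallel and take their product. The first has 3 states tracking whether and how much of `10` has been seen; the second has 2 states tracking the input length modulo 2. A product state is a pair (one from each), accepting exactly when both do.
With 6 states:
        0   1  
>  S0   S1  S2 
   S1   S0  S3 
   S2   S4  S3 
   S3   S5  S2 
   S4   S5  S5 
 * S5   S4  S4 
(> = start, * = accepting)

start=S0 accept=S5 S0-0->S1 S0-1->S2 S1-0->S0 S1-1->S3 S2-0->S4 S2-1->S3 S3-0->S5 S3-1->S2 S4-0->S5 S4-1->S5 S5-0->S4 S5-1->S4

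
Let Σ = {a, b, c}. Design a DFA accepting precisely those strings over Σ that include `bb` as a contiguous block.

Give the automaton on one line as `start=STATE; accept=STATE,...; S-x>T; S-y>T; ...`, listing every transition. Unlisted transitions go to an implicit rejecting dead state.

start=S0; accept=S2; S0-a>S0; S0-b>S1; S0-c>S0; S1-a>S0; S1-b>S2; S1-c>S0; S2-a>S2; S2-b>S2; S2-c>S2

Track how much of `bb` has been matched so far: state S0 is no progress, S2 is the absorbing accept state reached once `bb` has occurred. Intermediate states record partial matches; on a mismatch, fall back to the longest reusable overlap.
A 3-state machine:
        a   b   c  
>  S0   S0  S1  S0 
   S1   S0  S2  S0 
 * S2   S2  S2  S2 
(> = start, * = accepting)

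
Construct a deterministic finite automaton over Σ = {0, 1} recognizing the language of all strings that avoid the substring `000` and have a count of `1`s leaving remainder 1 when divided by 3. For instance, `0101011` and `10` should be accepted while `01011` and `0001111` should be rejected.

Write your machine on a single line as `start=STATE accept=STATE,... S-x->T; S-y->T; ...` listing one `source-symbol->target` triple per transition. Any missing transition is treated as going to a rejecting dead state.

Run two small machines in parallel and take their product. The first has 4 states tracking partial matches of the forbidden pattern `000`; the second has 3 states tracking the count of `1`s modulo 3. A product state is a pair (one from each), accepting exactly when both do. After merging equivalent states the machine shrinks.
10 states suffice.
        0   1  
>  q0   q1  q2 
   q1   q3  q2 
 * q2   q4  q5 
   q3   q6  q2 
 * q4   q7  q5 
   q5   q8  q0 
   q6   q6  q6 
 * q7   q6  q5 
   q8   q9  q0 
   q9   q6  q0 
(> = start, * = accepting)

start=q0; accept=q2,q4,q7; q0-0->q1; q0-1->q2; q1-0->q3; q1-1->q2; q2-0->q4; q2-1->q5; q3-0->q6; q3-1->q2; q4-0->q7; q4-1->q5; q5-0->q8; q5-1->q0; q6-0->q6; q6-1->q6; q7-0->q6; q7-1->q5; q8-0->q9; q8-1->q0; q9-0->q6; q9-1->q0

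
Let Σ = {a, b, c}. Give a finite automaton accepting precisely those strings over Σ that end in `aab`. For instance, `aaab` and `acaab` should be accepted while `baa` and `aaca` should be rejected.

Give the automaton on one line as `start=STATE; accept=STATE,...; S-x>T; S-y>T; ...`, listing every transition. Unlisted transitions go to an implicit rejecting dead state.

start=q0; accept=q3; q0-a>q1; q0-b>q0; q0-c>q0; q1-a>q2; q1-b>q0; q1-c>q0; q2-a>q2; q2-b>q3; q2-c>q0; q3-a>q1; q3-b>q0; q3-c>q0

Let each state record the length of the longest suffix of the input read so far that is also a prefix of `aab`. q1 means the last symbol is `a`; q2 means the last 2 symbols are `aa`; q3 means the last 3 symbols are `aab`. Accept only at q3, where the string currently ends in `aab`.
4 states suffice.
        a   b   c  
>  q0   q1  q0  q0 
   q1   q2  q0  q0 
   q2   q2  q3  q0 
 * q3   q1  q0  q0 
(> = start, * = accepting)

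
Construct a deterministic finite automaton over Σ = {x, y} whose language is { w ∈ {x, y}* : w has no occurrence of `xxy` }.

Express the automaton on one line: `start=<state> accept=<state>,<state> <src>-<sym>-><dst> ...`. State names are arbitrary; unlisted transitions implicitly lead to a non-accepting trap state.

This is the complement of 'contains `xxy`'. Use the same substring-matching states — S0 through S3 holding how much of `xxy` has just been matched — but flip the accepting set: everything except the trap S3 accepts.
4 states suffice.
        x   y  
>* S0   S1  S0 
 * S1   S2  S0 
 * S2   S2  S3 
   S3   S3  S3 
(> = start, * = accepting)

start=S0 accept=S0,S1,S2 S0-x->S1 S0-y->S0 S1-x->S2 S1-y->S0 S2-x->S2 S2-y->S3 S3-x->S3 S3-y->S3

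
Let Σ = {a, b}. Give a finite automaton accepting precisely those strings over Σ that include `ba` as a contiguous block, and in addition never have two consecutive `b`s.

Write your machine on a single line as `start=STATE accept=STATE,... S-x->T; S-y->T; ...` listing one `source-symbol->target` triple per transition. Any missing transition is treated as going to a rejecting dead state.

start=s0; accept=s2,s4; s0-a->s0; s0-b->s1; s1-a->s2; s1-b->s3; s2-a->s2; s2-b->s4; s3-a->s3; s3-b->s3; s4-a->s2; s4-b->s3

Run two small machines in parallel and take their product. The first has 3 states tracking whether and how much of `ba` has been seen; the second has 3 states tracking partial matches of the forbidden pattern `bb`. A product state is a pair (one from each), accepting exactly when both do. After merging equivalent states the machine shrinks.
With 5 states:
        a   b  
>  s0   s0  s1 
   s1   s2  s3 
 * s2   s2  s4 
   s3   s3  s3 
 * s4   s2  s3 
(> = start, * = accepting)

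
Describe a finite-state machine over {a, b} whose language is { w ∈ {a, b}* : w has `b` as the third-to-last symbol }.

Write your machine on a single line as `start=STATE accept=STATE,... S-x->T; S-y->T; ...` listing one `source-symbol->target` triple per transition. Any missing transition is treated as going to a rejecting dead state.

A DFA must remember the last 3 symbols (since which symbol is third-to-last isn't known until the input ends). Use one state per possible window of the last ≤3 symbols; accept from those whose window starts with `b`.
15 states suffice.
          a    b  
>  q0     q1   q2 
   q1     q3   q4 
   q2     q5   q6 
   q3     q7   q8 
   q4     q9  q10 
   q5    q11  q12 
   q6    q13  q14 
   q7     q7   q8 
   q8     q9  q10 
   q9    q11  q12 
   q10   q13  q14 
 * q11    q7   q8 
 * q12    q9  q10 
 * q13   q11  q12 
 * q14   q13  q14 
(> = start, * = accepting)

start=q0; accept=q11,q12,q13,q14; q0-a->q1; q0-b->q2; q1-a->q3; q1-b->q4; q2-a->q5; q2-b->q6; q3-a->q7; q3-b->q8; q4-a->q9; q4-b->q10; q5-a->q11; q5-b->q12; q6-a->q13; q6-b->q14; q7-a->q7; q7-b->q8; q8-a->q9; q8-b->q10; q9-a->q11; q9-b->q12; q10-a->q13; q10-b->q14; q11-a->q7; q11-b->q8; q12-a->q9; q12-b->q10; q13-a->q11; q13-b->q12; q14-a->q13; q14-b->q14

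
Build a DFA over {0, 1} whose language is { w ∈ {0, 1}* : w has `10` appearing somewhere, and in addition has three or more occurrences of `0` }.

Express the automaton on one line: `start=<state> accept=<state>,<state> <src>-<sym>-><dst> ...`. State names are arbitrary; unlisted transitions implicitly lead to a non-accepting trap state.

start=q0 accept=q6 q0-0->q1 q0-1->q2 q1-0->q3 q1-1->q4 q2-0->q4 q2-1->q2 q3-0->q3 q3-1->q5 q4-0->q5 q4-1->q4 q5-0->q6 q5-1->q5 q6-0->q6 q6-1->q6

Build one automaton per condition and run them in lockstep. The first has 3 states tracking whether and how much of `10` has been seen; the second has 5 states tracking the count of `0`s, saturating at 4. A product state is a pair (one from each), accepting exactly when both do. Equivalent product states are then merged.
        0   1  
>  q0   q1  q2 
   q1   q3  q4 
   q2   q4  q2 
   q3   q3  q5 
   q4   q5  q4 
   q5   q6  q5 
 * q6   q6  q6 
(> = start, * = accepting)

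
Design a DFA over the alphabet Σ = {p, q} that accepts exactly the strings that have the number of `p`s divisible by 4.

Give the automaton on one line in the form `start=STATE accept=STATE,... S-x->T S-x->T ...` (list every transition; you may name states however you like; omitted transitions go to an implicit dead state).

Keep the running count of `p`s modulo 4: each `p` advances along the cycle A → B → C → D → A while other symbols loop. Accept at A.
       p  q 
>* A   B  A 
   B   C  B 
   C   D  C 
   D   A  D 
(> = start, * = accepting)

start=A accept=A A-p->B A-q->A B-p->C B-q->B C-p->D C-q->C D-p->A D-q->D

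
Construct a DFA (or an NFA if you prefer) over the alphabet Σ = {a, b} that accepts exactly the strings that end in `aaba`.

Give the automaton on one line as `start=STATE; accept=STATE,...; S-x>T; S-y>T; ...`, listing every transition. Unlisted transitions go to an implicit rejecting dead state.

start=S0; accept=S4; S0-a>S1; S0-b>S0; S1-a>S2; S1-b>S0; S2-a>S2; S2-b>S3; S3-a>S4; S3-b>S0; S4-a>S2; S4-b>S0

Remember how much of `aaba` the current input suffix matches. State S0 means no match yet; S1 means the last symbol is `a`; S2 means the last 2 symbols are `aa`; S3 means the last 3 symbols are `aab`; S4 means the last 4 symbols are `aaba`. Only S4 accepts. On a mismatch, fall back to the longest proper suffix that is still a prefix of `aaba`.
A 5-state machine:
        a   b  
>  S0   S1  S0 
   S1   S2  S0 
   S2   S2  S3 
   S3   S4  S0 
 * S4   S2  S0 
(> = start, * = accepting)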